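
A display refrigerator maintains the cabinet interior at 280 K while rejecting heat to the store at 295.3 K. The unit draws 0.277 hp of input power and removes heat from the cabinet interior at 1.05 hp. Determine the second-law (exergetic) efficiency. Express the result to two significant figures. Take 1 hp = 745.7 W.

COP_actual = Q̇_C/Ẇ = 1.050/0.2770 = 3.791.
The reservoir spacing is ΔT = 295.3 − 280 = 15.30 K.
COP_Carnot = T_C/ΔT = 280.00/15.30 = 18.30.
η_II = COP_actual/COP_Carnot = 3.791/18.30 = 0.2071.

0.21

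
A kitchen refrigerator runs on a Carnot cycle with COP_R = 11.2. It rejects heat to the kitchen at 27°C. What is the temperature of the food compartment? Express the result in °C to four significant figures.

For a Carnot refrigerator COP_R = T_C/(T_H − T_C), so T_C = COP·T_H/(1 + COP).
With T_H = 300.15 K, T_C = 11.2 × 300.15/12.20 = 275.55 K.
Converting, 275.55 K = 2.40°C.

2.398 °C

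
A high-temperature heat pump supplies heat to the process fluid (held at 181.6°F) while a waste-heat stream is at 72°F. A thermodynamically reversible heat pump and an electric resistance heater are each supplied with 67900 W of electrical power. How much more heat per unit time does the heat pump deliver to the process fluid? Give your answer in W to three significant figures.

329000 W

In absolute terms T_C = 295.37 K and T_H = 356.26 K, so ΔT = 60.89 K.
COP_Carnot = T_H/ΔT = 356.26/60.89 = 5.851.
The heat pump delivers Q̇_H = COP × Ẇ = 397300 W; the resistance heater delivers Ẇ = 67900 W.
Extra = (COP − 1)·Ẇ = 329400 W.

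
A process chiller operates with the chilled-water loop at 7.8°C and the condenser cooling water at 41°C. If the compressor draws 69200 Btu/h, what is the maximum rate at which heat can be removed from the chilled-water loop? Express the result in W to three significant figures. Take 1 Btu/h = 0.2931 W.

In absolute terms T_C = 280.95 K and T_H = 314.15 K, so ΔT = 33.20 K.
COP_Carnot = T_C/ΔT = 280.95/33.20 = 8.462.
Q̇_max = COP_Carnot × Ẇ = 8.462 × 69200 Btu/h = 585600 Btu/h = 171600 W.

172000 W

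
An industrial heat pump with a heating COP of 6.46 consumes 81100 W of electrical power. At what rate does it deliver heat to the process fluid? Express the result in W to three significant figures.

Q̇_H = COP_HP × Ẇ = 6.46 × 81100 = 523900 W.

524000 W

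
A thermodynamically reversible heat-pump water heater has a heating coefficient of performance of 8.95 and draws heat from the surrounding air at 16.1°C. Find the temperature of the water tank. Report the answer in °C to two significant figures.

COP_HP = T_H/(T_H − T_C) rearranges to T_H = COP·T_C/(COP − 1).
With T_C = 289.25 K, T_H = 8.95 × 289.25/7.950 = 325.63 K.
Converting, 325.63 K = 52.48°C.

52 °C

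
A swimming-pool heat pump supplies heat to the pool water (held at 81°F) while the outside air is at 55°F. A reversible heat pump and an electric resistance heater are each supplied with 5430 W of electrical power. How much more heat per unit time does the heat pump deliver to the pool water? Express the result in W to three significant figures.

107000 W

In absolute terms T_C = 285.93 K and T_H = 300.37 K, so ΔT = 14.44 K.
COP_Carnot = T_H/ΔT = 300.37/14.44 = 20.80.
The heat pump delivers Q̇_H = COP × Ẇ = 112900 W; the resistance heater delivers Ẇ = 5430 W.
Extra = (COP − 1)·Ẇ = 107500 W.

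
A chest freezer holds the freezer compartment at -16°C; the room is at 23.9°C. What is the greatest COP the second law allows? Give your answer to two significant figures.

In absolute terms T_C = 257.15 K and T_H = 297.05 K, so ΔT = 39.90 K.
For a reversible cycle, COP_Carnot = T_C/ΔT = 257.15/39.90 = 6.445.

6.4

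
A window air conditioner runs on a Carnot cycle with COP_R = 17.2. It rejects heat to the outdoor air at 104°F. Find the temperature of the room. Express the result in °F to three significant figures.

For a Carnot refrigerator COP_R = T_C/(T_H − T_C), so T_C = COP·T_H/(1 + COP).
With T_H = 313.15 K, T_C = 17.2 × 313.15/18.20 = 295.94 K.
Converting, 295.94 K = 73.03°F.

73.0 °F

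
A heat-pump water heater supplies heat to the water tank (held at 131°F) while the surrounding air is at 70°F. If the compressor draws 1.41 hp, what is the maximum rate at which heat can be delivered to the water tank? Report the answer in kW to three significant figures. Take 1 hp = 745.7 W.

In absolute terms T_C = 294.26 K and T_H = 328.15 K, so ΔT = 33.89 K.
COP_Carnot = T_H/ΔT = 328.15/33.89 = 9.683.
Q̇_max = COP_Carnot × Ẇ = 9.683 × 1.410 hp = 13.65 hp = 10.18 kW.

10.2 kW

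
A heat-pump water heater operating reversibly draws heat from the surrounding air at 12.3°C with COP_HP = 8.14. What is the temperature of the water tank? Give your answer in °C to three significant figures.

52.3 °C

COP_HP = T_H/(T_H − T_C) rearranges to T_H = COP·T_C/(COP − 1).
With T_C = 285.45 K, T_H = 8.14 × 285.45/7.140 = 325.43 K.
Converting, 325.43 K = 52.28°C.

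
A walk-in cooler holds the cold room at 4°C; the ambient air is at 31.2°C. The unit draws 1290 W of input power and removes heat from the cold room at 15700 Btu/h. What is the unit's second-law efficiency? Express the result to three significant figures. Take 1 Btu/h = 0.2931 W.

Converting, Q̇_C = 15700 Btu/h = 4602 W, so COP_actual = Q̇_C/Ẇ = 4602/1290 = 3.567.
In absolute terms T_C = 277.15 K and T_H = 304.35 K, so ΔT = 27.20 K.
COP_Carnot = T_C/ΔT = 277.15/27.20 = 10.19.
η_II = COP_actual/COP_Carnot = 3.567/10.19 = 0.3501.

0.350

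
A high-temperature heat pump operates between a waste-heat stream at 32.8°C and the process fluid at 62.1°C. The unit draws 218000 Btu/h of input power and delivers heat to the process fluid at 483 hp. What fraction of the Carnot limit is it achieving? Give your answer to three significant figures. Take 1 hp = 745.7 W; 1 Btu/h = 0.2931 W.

0.493

Converting, Q̇_H = 483.0 hp = 1229000 Btu/h, so COP_actual = Q̇_H/Ẇ = 1229000/218000 = 5.637.
In absolute terms T_C = 305.95 K and T_H = 335.25 K, so ΔT = 29.30 K.
COP_Carnot = T_H/ΔT = 335.25/29.30 = 11.44.
η_II = COP_actual/COP_Carnot = 5.637/11.44 = 0.4926.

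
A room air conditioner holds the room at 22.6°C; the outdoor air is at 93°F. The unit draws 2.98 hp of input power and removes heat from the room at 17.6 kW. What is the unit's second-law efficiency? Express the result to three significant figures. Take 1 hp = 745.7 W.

Converting, Q̇_C = 17.60 kW = 23.60 hp, so COP_actual = Q̇_C/Ẇ = 23.60/2.980 = 7.920.
In absolute terms T_C = 295.75 K and T_H = 307.04 K, so ΔT = 11.29 K.
COP_Carnot = T_C/ΔT = 295.75/11.29 = 26.20.
η_II = COP_actual/COP_Carnot = 7.920/26.20 = 0.3023.

0.302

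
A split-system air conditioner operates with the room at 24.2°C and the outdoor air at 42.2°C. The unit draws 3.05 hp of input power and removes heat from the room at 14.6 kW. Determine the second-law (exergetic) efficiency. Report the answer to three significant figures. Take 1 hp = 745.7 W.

0.389

Converting, Q̇_C = 14.60 kW = 19.58 hp, so COP_actual = Q̇_C/Ẇ = 19.58/3.050 = 6.419.
In absolute terms T_C = 297.35 K and T_H = 315.35 K, so ΔT = 18.00 K.
COP_Carnot = T_C/ΔT = 297.35/18.00 = 16.52.
η_II = COP_actual/COP_Carnot = 6.419/16.52 = 0.3886.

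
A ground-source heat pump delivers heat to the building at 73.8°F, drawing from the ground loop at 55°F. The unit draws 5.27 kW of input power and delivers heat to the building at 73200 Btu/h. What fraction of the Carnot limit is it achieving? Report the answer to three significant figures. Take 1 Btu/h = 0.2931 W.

0.143

Converting, Q̇_H = 73200 Btu/h = 21.45 kW, so COP_actual = Q̇_H/Ẇ = 21.45/5.270 = 4.071.
In absolute terms T_C = 285.93 K and T_H = 296.37 K, so ΔT = 10.44 K.
COP_Carnot = T_H/ΔT = 296.37/10.44 = 28.38.
η_II = COP_actual/COP_Carnot = 4.071/28.38 = 0.1435.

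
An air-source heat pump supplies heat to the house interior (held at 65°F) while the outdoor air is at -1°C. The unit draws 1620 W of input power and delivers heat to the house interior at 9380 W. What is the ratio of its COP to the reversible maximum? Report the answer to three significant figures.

0.384

COP_actual = Q̇_H/Ẇ = 9380/1620 = 5.790.
In absolute terms T_C = 272.15 K and T_H = 291.48 K, so ΔT = 19.33 K.
COP_Carnot = T_H/ΔT = 291.48/19.33 = 15.08.
η_II = COP_actual/COP_Carnot = 5.790/15.08 = 0.3840.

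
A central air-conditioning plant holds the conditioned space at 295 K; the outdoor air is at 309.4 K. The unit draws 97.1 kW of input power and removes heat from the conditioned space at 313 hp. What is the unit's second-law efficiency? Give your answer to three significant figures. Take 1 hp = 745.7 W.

Converting, Q̇_C = 313.0 hp = 233.4 kW, so COP_actual = Q̇_C/Ẇ = 233.4/97.10 = 2.404.
The reservoir spacing is ΔT = 309.4 − 295 = 14.40 K.
COP_Carnot = T_C/ΔT = 295.00/14.40 = 20.49.
η_II = COP_actual/COP_Carnot = 2.404/20.49 = 0.1173.

0.117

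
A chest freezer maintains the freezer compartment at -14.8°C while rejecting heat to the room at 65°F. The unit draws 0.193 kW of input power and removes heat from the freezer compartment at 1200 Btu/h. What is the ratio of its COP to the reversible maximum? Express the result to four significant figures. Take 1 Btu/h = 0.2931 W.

Converting, Q̇_C = 1200 Btu/h = 0.3517 kW, so COP_actual = Q̇_C/Ẇ = 0.3517/0.1930 = 1.822.
In absolute terms T_C = 258.35 K and T_H = 291.48 K, so ΔT = 33.13 K.
COP_Carnot = T_C/ΔT = 258.35/33.13 = 7.797.
η_II = COP_actual/COP_Carnot = 1.822/7.797 = 0.2337.

0.2337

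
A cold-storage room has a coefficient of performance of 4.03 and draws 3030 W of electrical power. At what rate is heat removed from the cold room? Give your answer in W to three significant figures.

12200 W

Q̇_C = COP × Ẇ = 4.03 × 3030 = 12210 W.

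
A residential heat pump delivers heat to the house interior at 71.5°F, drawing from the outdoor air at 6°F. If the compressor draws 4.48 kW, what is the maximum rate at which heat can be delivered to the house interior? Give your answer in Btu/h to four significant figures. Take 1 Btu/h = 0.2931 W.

In absolute terms T_C = 258.71 K and T_H = 295.09 K, so ΔT = 36.39 K.
COP_Carnot = T_H/ΔT = 295.09/36.39 = 8.109.
Q̇_max = COP_Carnot × Ẇ = 8.109 × 4.480 kW = 36.33 kW = 124000 Btu/h.

124000 Btu/h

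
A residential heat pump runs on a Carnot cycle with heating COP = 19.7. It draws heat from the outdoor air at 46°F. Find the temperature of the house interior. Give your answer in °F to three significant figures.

73.0 °F

COP_HP = T_H/(T_H − T_C) rearranges to T_H = COP·T_C/(COP − 1).
With T_C = 280.93 K, T_H = 19.7 × 280.93/18.70 = 295.95 K.
Converting, 295.95 K = 73.04°F.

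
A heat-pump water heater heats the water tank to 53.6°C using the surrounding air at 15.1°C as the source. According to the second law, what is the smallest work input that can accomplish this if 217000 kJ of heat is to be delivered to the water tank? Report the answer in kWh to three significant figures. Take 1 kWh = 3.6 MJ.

In absolute terms T_C = 288.25 K and T_H = 326.75 K, so ΔT = 38.50 K.
The reversible limit is COP_HP = T_H/ΔT = 8.487, so W_min = Q_H/COP = Q_H·ΔT/T_H.
W_min = 217000 × 38.50/326.75 = 25570 kJ = 7.102 kWh.

7.10 kWh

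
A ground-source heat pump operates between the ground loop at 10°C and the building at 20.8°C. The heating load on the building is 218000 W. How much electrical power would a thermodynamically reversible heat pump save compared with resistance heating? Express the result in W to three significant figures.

In absolute terms T_C = 283.15 K and T_H = 293.95 K, so ΔT = 10.80 K.
COP_Carnot = T_H/ΔT = 293.95/10.80 = 27.22.
Resistance heating needs Ẇ_res = Q̇_H = 218000 W; the reversible heat pump needs only Ẇ_hp = Q̇_H/COP = 8010 W.
Saving = 218000 − 8010 = 210000 W.

210000 W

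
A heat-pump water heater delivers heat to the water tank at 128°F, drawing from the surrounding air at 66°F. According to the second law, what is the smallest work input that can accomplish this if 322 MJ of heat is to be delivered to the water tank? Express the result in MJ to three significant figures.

34.0 MJ

In absolute terms T_C = 292.04 K and T_H = 326.48 K, so ΔT = 34.44 K.
The reversible limit is COP_HP = T_H/ΔT = 9.479, so W_min = Q_H/COP = Q_H·ΔT/T_H.
W_min = 322.0 × 34.44/326.48 = 33.97 MJ.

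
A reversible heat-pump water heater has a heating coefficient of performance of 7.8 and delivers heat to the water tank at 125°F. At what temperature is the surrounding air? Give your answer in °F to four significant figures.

50.04 °F

COP_HP = T_H/(T_H − T_C) gives T_H − T_C = T_H/COP.
With T_H = 324.82 K, T_C = 324.82 × (1 − 1/7.8) = 283.17 K.
Converting, 283.17 K = 50.04°F.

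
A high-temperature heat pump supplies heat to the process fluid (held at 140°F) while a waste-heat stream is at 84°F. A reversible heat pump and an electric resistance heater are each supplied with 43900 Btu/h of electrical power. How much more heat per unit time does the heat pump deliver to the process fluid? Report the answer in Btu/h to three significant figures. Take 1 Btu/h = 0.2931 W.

426000 Btu/h

In absolute terms T_C = 302.04 K and T_H = 333.15 K, so ΔT = 31.11 K.
COP_Carnot = T_H/ΔT = 333.15/31.11 = 10.71.
The heat pump delivers Q̇_H = COP × Ẇ = 470100 Btu/h; the resistance heater delivers Ẇ = 43900 Btu/h.
Extra = (COP − 1)·Ẇ = 426200 Btu/h.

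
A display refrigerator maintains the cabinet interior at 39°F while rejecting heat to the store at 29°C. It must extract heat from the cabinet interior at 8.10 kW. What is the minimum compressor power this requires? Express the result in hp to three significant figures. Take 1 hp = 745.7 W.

0.985 hp

In absolute terms T_C = 277.04 K and T_H = 302.15 K, so ΔT = 25.11 K.
COP_Carnot = T_C/ΔT = 277.04/25.11 = 11.03.
Ẇ_min = Q̇/COP_Carnot = 8.100/11.03 = 0.7342 kW = 0.9846 hp.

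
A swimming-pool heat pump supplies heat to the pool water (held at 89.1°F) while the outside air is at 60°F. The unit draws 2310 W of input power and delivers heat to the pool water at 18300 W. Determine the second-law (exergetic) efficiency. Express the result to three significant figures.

COP_actual = Q̇_H/Ẇ = 18300/2310 = 7.922.
In absolute terms T_C = 288.71 K and T_H = 304.87 K, so ΔT = 16.17 K.
COP_Carnot = T_H/ΔT = 304.87/16.17 = 18.86.
η_II = COP_actual/COP_Carnot = 7.922/18.86 = 0.4201.

0.420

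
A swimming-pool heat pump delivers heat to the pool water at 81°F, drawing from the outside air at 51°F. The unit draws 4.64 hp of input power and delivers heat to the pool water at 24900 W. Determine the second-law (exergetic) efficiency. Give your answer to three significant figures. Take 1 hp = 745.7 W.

Converting, Q̇_H = 24900 W = 33.39 hp, so COP_actual = Q̇_H/Ẇ = 33.39/4.640 = 7.196.
In absolute terms T_C = 283.71 K and T_H = 300.37 K, so ΔT = 16.67 K.
COP_Carnot = T_H/ΔT = 300.37/16.67 = 18.02.
η_II = COP_actual/COP_Carnot = 7.196/18.02 = 0.3993.

0.399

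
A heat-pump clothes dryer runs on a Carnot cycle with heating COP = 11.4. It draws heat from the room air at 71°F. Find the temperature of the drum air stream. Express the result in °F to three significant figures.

COP_HP = T_H/(T_H − T_C) rearranges to T_H = COP·T_C/(COP − 1).
With T_C = 294.82 K, T_H = 11.4 × 294.82/10.40 = 323.16 K.
Converting, 323.16 K = 122.03°F.

122 °F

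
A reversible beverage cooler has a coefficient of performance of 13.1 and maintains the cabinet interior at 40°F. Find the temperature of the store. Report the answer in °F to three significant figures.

COP_R = T_C/(T_H − T_C) gives T_H − T_C = T_C/COP.
With T_C = 277.59 K, T_H = 277.59 × (1 + 1/13.1) = 298.78 K.
Converting, 298.78 K = 78.14°F.

78.1 °F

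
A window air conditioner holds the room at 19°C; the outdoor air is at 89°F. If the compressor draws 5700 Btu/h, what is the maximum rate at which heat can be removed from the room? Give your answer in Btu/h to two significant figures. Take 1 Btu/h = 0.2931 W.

130000 Btu/h

In absolute terms T_C = 292.15 K and T_H = 304.82 K, so ΔT = 12.67 K.
COP_Carnot = T_C/ΔT = 292.15/12.67 = 23.06.
Q̇_max = COP_Carnot × Ẇ = 23.06 × 5700 Btu/h = 131500 Btu/h.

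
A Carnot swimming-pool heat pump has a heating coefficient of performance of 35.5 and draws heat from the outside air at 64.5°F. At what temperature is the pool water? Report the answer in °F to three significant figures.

79.7 °F

COP_HP = T_H/(T_H − T_C) rearranges to T_H = COP·T_C/(COP − 1).
With T_C = 291.21 K, T_H = 35.5 × 291.21/34.50 = 299.65 K.
Converting, 299.65 K = 79.69°F.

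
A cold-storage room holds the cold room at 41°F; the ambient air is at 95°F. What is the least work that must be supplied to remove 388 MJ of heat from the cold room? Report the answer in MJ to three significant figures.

41.8 MJ

In absolute terms T_C = 278.15 K and T_H = 308.15 K, so ΔT = 30.00 K.
The reversible limit is COP_R = T_C/ΔT = 9.272, so W_min = Q_C/COP = Q_C·ΔT/T_C.
W_min = 388.0 × 30.00/278.15 = 41.85 MJ.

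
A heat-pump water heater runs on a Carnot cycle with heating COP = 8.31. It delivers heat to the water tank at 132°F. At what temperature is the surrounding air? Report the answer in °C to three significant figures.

16.0 °C

COP_HP = T_H/(T_H − T_C) gives T_H − T_C = T_H/COP.
With T_H = 328.71 K, T_C = 328.71 × (1 − 1/8.31) = 289.15 K.
Converting, 289.15 K = 16.00°C.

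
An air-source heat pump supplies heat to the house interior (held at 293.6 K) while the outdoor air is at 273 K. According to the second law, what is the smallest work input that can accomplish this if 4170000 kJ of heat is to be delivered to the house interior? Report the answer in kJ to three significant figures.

293000 kJ

The reservoir spacing is ΔT = 293.6 − 273 = 20.60 K.
The reversible limit is COP_HP = T_H/ΔT = 14.25, so W_min = Q_H/COP = Q_H·ΔT/T_H.
W_min = 4170000 × 20.60/293.60 = 292600 kJ.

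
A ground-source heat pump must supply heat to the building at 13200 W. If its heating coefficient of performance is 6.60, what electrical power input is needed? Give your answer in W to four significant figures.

2000 W

Ẇ = Q̇_H/COP_HP = 13200/6.60 = 2000 W.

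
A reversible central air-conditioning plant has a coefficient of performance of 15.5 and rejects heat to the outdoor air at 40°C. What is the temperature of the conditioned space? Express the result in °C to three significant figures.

For a Carnot refrigerator COP_R = T_C/(T_H − T_C), so T_C = COP·T_H/(1 + COP).
With T_H = 313.15 K, T_C = 15.5 × 313.15/16.50 = 294.17 K.
Converting, 294.17 K = 21.02°C.

21.0 °C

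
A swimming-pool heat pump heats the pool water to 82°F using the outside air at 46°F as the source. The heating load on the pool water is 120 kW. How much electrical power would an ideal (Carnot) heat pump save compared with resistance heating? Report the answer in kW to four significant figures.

112.0 kW

In absolute terms T_C = 280.93 K and T_H = 300.93 K, so ΔT = 20.00 K.
COP_Carnot = T_H/ΔT = 300.93/20.00 = 15.05.
Resistance heating needs Ẇ_res = Q̇_H = 120.0 kW; the reversible heat pump needs only Ẇ_hp = Q̇_H/COP = 7.975 kW.
Saving = 120.0 − 7.975 = 112.0 kW.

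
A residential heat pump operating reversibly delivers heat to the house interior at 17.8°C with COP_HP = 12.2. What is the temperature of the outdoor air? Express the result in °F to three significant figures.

COP_HP = T_H/(T_H − T_C) gives T_H − T_C = T_H/COP.
With T_H = 290.95 K, T_C = 290.95 × (1 − 1/12.2) = 267.10 K.
Converting, 267.10 K = 21.11°F.

21.1 °F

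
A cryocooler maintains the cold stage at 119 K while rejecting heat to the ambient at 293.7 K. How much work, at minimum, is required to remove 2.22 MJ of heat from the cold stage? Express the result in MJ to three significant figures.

The reservoir spacing is ΔT = 293.7 − 119 = 174.7 K.
The reversible limit is COP_R = T_C/ΔT = 0.6812, so W_min = Q_C/COP = Q_C·ΔT/T_C.
W_min = 2.220 × 174.7/119.00 = 3.259 MJ.

3.26 MJ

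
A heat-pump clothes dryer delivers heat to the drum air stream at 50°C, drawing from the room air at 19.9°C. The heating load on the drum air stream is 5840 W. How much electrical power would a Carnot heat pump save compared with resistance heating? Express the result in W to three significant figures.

In absolute terms T_C = 293.05 K and T_H = 323.15 K, so ΔT = 30.10 K.
COP_Carnot = T_H/ΔT = 323.15/30.10 = 10.74.
Resistance heating needs Ẇ_res = Q̇_H = 5840 W; the reversible heat pump needs only Ẇ_hp = Q̇_H/COP = 544.0 W.
Saving = 5840 − 544.0 = 5296 W.

5300 W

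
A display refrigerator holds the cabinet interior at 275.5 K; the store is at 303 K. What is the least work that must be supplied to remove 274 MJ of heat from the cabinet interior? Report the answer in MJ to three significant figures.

The reservoir spacing is ΔT = 303 − 275.5 = 27.50 K.
The reversible limit is COP_R = T_C/ΔT = 10.02, so W_min = Q_C/COP = Q_C·ΔT/T_C.
W_min = 274.0 × 27.50/275.50 = 27.35 MJ.

27.4 MJ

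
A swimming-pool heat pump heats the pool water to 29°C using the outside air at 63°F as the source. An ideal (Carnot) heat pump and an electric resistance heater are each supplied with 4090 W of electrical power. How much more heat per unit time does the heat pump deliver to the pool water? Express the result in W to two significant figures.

100000 W

In absolute terms T_C = 290.37 K and T_H = 302.15 K, so ΔT = 11.78 K.
COP_Carnot = T_H/ΔT = 302.15/11.78 = 25.65.
The heat pump delivers Q̇_H = COP × Ẇ = 104900 W; the resistance heater delivers Ẇ = 4090 W.
Extra = (COP − 1)·Ẇ = 100800 W.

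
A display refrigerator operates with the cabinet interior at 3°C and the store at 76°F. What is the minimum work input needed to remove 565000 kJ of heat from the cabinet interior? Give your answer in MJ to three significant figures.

In absolute terms T_C = 276.15 K and T_H = 297.59 K, so ΔT = 21.44 K.
The reversible limit is COP_R = T_C/ΔT = 12.88, so W_min = Q_C/COP = Q_C·ΔT/T_C.
W_min = 565000 × 21.44/276.15 = 43880 kJ = 43.88 MJ.

43.9 MJ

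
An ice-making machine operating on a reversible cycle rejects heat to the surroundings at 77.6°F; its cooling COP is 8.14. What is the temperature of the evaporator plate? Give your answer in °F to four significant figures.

18.82 °F

For a Carnot refrigerator COP_R = T_C/(T_H − T_C), so T_C = COP·T_H/(1 + COP).
With T_H = 298.48 K, T_C = 8.14 × 298.48/9.140 = 265.83 K.
Converting, 265.83 K = 18.82°F.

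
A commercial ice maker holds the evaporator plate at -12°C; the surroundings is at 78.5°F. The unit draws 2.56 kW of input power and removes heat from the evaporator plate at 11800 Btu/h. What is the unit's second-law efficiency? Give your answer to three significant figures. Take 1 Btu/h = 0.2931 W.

Converting, Q̇_C = 11800 Btu/h = 3.459 kW, so COP_actual = Q̇_C/Ẇ = 3.459/2.560 = 1.351.
In absolute terms T_C = 261.15 K and T_H = 298.98 K, so ΔT = 37.83 K.
COP_Carnot = T_C/ΔT = 261.15/37.83 = 6.903.
η_II = COP_actual/COP_Carnot = 1.351/6.903 = 0.1957.

0.196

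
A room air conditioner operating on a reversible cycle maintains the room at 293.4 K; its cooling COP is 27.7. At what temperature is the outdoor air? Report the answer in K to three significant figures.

304 K

COP_R = T_C/(T_H − T_C) gives T_H − T_C = T_C/COP.
With T_C = 293.40 K, T_H = 293.40 × (1 + 1/27.7) = 303.99 K.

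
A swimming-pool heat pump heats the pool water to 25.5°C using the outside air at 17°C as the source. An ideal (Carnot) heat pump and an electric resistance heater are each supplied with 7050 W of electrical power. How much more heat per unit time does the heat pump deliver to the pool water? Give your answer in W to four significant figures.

240700 W

In absolute terms T_C = 290.15 K and T_H = 298.65 K, so ΔT = 8.500 K.
COP_Carnot = T_H/ΔT = 298.65/8.500 = 35.14.
The heat pump delivers Q̇_H = COP × Ẇ = 247700 W; the resistance heater delivers Ẇ = 7050 W.
Extra = (COP − 1)·Ẇ = 240700 W.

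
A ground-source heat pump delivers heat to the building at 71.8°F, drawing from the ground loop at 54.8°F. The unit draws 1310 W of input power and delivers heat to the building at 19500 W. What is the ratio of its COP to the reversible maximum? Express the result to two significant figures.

COP_actual = Q̇_H/Ẇ = 19500/1310 = 14.89.
In absolute terms T_C = 285.82 K and T_H = 295.26 K, so ΔT = 9.444 K.
COP_Carnot = T_H/ΔT = 295.26/9.444 = 31.26.
η_II = COP_actual/COP_Carnot = 14.89/31.26 = 0.4761.

0.48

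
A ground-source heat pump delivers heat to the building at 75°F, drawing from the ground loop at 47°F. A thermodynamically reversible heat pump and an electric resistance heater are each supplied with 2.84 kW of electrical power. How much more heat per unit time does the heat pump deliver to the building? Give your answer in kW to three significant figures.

In absolute terms T_C = 281.48 K and T_H = 297.04 K, so ΔT = 15.56 K.
COP_Carnot = T_H/ΔT = 297.04/15.56 = 19.10.
The heat pump delivers Q̇_H = COP × Ẇ = 54.23 kW; the resistance heater delivers Ẇ = 2.840 kW.
Extra = (COP − 1)·Ẇ = 51.39 kW.

51.4 kW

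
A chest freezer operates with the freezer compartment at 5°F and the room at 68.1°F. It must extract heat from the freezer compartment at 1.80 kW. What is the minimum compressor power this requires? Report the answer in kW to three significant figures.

0.244 kW

In absolute terms T_C = 258.15 K and T_H = 293.21 K, so ΔT = 35.06 K.
COP_Carnot = T_C/ΔT = 258.15/35.06 = 7.364.
Ẇ_min = Q̇/COP_Carnot = 1.800/7.364 = 0.2444 kW.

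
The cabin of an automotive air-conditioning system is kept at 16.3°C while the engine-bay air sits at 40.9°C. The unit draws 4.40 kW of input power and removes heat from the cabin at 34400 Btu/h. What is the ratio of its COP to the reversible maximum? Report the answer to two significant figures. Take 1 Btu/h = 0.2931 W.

Converting, Q̇_C = 34400 Btu/h = 10.08 kW, so COP_actual = Q̇_C/Ẇ = 10.08/4.400 = 2.292.
In absolute terms T_C = 289.45 K and T_H = 314.05 K, so ΔT = 24.60 K.
COP_Carnot = T_C/ΔT = 289.45/24.60 = 11.77.
η_II = COP_actual/COP_Carnot = 2.292/11.77 = 0.1948.

0.19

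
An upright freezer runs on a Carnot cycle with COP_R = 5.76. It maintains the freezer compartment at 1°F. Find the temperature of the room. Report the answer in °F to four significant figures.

80.98 °F

COP_R = T_C/(T_H − T_C) gives T_H − T_C = T_C/COP.
With T_C = 255.93 K, T_H = 255.93 × (1 + 1/5.76) = 300.36 K.
Converting, 300.36 K = 80.98°F.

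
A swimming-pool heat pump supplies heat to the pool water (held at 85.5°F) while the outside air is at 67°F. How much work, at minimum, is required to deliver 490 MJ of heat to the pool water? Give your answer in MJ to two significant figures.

17 MJ

In absolute terms T_C = 292.59 K and T_H = 302.87 K, so ΔT = 10.28 K.
The reversible limit is COP_HP = T_H/ΔT = 29.47, so W_min = Q_H/COP = Q_H·ΔT/T_H.
W_min = 490.0 × 10.28/302.87 = 16.63 MJ.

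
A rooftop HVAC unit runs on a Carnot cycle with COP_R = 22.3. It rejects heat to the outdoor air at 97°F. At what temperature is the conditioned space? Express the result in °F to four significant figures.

For a Carnot refrigerator COP_R = T_C/(T_H − T_C), so T_C = COP·T_H/(1 + COP).
With T_H = 309.26 K, T_C = 22.3 × 309.26/23.30 = 295.99 K.
Converting, 295.99 K = 73.11°F.

73.11 °F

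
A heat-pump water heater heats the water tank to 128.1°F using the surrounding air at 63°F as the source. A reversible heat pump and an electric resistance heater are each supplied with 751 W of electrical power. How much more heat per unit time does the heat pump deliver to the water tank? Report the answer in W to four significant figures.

6030 W

In absolute terms T_C = 290.37 K and T_H = 326.54 K, so ΔT = 36.17 K.
COP_Carnot = T_H/ΔT = 326.54/36.17 = 9.029.
The heat pump delivers Q̇_H = COP × Ẇ = 6781 W; the resistance heater delivers Ẇ = 751.0 W.
Extra = (COP − 1)·Ẇ = 6030 W.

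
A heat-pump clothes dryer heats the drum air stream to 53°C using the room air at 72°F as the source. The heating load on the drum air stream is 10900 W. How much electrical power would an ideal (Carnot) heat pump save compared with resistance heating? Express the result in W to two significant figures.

In absolute terms T_C = 295.37 K and T_H = 326.15 K, so ΔT = 30.78 K.
COP_Carnot = T_H/ΔT = 326.15/30.78 = 10.60.
Resistance heating needs Ẇ_res = Q̇_H = 10900 W; the reversible heat pump needs only Ẇ_hp = Q̇_H/COP = 1029 W.
Saving = 10900 − 1029 = 9871 W.

9900 W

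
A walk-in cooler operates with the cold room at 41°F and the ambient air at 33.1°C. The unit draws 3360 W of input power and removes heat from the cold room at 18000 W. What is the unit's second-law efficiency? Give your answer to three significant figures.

COP_actual = Q̇_C/Ẇ = 18000/3360 = 5.357.
In absolute terms T_C = 278.15 K and T_H = 306.25 K, so ΔT = 28.10 K.
COP_Carnot = T_C/ΔT = 278.15/28.10 = 9.899.
η_II = COP_actual/COP_Carnot = 5.357/9.899 = 0.5412.

0.541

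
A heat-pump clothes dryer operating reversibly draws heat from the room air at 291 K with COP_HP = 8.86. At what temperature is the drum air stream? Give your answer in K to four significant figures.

328.0 K

COP_HP = T_H/(T_H − T_C) rearranges to T_H = COP·T_C/(COP − 1).
With T_C = 291.00 K, T_H = 8.86 × 291.00/7.860 = 328.02 K.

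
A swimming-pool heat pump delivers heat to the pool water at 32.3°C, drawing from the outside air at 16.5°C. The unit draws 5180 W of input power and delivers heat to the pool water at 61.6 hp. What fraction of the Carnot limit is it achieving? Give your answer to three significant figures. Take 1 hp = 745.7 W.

0.459

Converting, Q̇_H = 61.60 hp = 45940 W, so COP_actual = Q̇_H/Ẇ = 45940/5180 = 8.868.
In absolute terms T_C = 289.65 K and T_H = 305.45 K, so ΔT = 15.80 K.
COP_Carnot = T_H/ΔT = 305.45/15.80 = 19.33.
η_II = COP_actual/COP_Carnot = 8.868/19.33 = 0.4587.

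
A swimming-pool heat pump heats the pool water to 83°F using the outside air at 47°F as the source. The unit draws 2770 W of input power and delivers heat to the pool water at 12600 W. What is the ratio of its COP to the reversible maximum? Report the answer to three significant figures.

COP_actual = Q̇_H/Ẇ = 12600/2770 = 4.549.
In absolute terms T_C = 281.48 K and T_H = 301.48 K, so ΔT = 20.00 K.
COP_Carnot = T_H/ΔT = 301.48/20.00 = 15.07.
η_II = COP_actual/COP_Carnot = 4.549/15.07 = 0.3018.

0.302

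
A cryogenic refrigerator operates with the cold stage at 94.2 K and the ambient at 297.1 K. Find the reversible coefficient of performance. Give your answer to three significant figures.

The reservoir spacing is ΔT = 297.1 − 94.2 = 202.9 K.
For a reversible cycle, COP_Carnot = T_C/ΔT = 94.20/202.9 = 0.4643.

0.464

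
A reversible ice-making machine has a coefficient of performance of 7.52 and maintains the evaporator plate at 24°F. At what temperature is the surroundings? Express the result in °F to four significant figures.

COP_R = T_C/(T_H − T_C) gives T_H − T_C = T_C/COP.
With T_C = 268.71 K, T_H = 268.71 × (1 + 1/7.52) = 304.44 K.
Converting, 304.44 K = 88.32°F.

88.32 °F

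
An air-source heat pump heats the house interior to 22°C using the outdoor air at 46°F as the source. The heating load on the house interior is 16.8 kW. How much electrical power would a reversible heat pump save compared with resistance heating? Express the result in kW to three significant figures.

In absolute terms T_C = 280.93 K and T_H = 295.15 K, so ΔT = 14.22 K.
COP_Carnot = T_H/ΔT = 295.15/14.22 = 20.75.
Resistance heating needs Ẇ_res = Q̇_H = 16.80 kW; the reversible heat pump needs only Ẇ_hp = Q̇_H/COP = 0.8095 kW.
Saving = 16.80 − 0.8095 = 15.99 kW.

16.0 kW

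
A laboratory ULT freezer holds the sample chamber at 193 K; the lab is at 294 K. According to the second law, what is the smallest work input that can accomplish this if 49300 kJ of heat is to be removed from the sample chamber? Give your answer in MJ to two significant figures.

26 MJ

The reservoir spacing is ΔT = 294 − 193 = 101.0 K.
The reversible limit is COP_R = T_C/ΔT = 1.911, so W_min = Q_C/COP = Q_C·ΔT/T_C.
W_min = 49300 × 101.0/193.00 = 25800 kJ = 25.80 MJ.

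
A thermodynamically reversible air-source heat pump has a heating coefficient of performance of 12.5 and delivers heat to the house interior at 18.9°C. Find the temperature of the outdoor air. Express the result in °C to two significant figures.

COP_HP = T_H/(T_H − T_C) gives T_H − T_C = T_H/COP.
With T_H = 292.05 K, T_C = 292.05 × (1 − 1/12.5) = 268.69 K.
Converting, 268.69 K = -4.46°C.

-4.5 °C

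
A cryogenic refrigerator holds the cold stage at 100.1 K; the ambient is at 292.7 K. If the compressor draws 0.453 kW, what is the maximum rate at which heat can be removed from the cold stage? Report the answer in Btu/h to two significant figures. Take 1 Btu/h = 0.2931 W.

800 Btu/h

The reservoir spacing is ΔT = 292.7 − 100.1 = 192.6 K.
COP_Carnot = T_C/ΔT = 100.10/192.6 = 0.5197.
Q̇_max = COP_Carnot × Ẇ = 0.5197 × 0.4530 kW = 0.2354 kW = 803.3 Btu/h.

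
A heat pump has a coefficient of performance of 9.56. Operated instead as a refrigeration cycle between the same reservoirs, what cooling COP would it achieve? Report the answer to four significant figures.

Since Q_H = Q_C + W for any cycle, COP_R = Q_C/W = Q_H/W − 1.
COP_R = 9.56 − 1 = 8.56.

8.560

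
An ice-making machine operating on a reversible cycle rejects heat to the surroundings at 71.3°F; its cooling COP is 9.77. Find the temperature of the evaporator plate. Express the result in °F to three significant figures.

For a Carnot refrigerator COP_R = T_C/(T_H − T_C), so T_C = COP·T_H/(1 + COP).
With T_H = 294.98 K, T_C = 9.77 × 294.98/10.77 = 267.59 K.
Converting, 267.59 K = 22.00°F.

22.0 °F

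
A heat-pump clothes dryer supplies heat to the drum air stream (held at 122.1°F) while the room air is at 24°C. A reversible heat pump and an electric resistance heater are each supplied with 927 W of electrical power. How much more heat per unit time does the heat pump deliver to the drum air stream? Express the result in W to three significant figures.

In absolute terms T_C = 297.15 K and T_H = 323.21 K, so ΔT = 26.06 K.
COP_Carnot = T_H/ΔT = 323.21/26.06 = 12.40.
The heat pump delivers Q̇_H = COP × Ẇ = 11500 W; the resistance heater delivers Ẇ = 927.0 W.
Extra = (COP − 1)·Ẇ = 10570 W.

10600 W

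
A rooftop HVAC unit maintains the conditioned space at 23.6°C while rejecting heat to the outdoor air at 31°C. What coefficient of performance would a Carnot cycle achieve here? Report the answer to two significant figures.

In absolute terms T_C = 296.75 K and T_H = 304.15 K, so ΔT = 7.400 K.
For a reversible cycle, COP_Carnot = T_C/ΔT = 296.75/7.400 = 40.10.

40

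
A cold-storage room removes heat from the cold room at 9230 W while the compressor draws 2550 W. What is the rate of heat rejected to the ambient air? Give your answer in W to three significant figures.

For a cyclic device the first law requires Q̇_H = Q̇_C + Ẇ.
Q̇_H = Q̇_C + Ẇ = 11780 W.

11800 W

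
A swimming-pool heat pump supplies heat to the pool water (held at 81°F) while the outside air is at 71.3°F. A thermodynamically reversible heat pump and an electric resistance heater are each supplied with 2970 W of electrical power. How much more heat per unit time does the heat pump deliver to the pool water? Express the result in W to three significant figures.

In absolute terms T_C = 294.98 K and T_H = 300.37 K, so ΔT = 5.389 K.
COP_Carnot = T_H/ΔT = 300.37/5.389 = 55.74.
The heat pump delivers Q̇_H = COP × Ẇ = 165500 W; the resistance heater delivers Ẇ = 2970 W.
Extra = (COP − 1)·Ẇ = 162600 W.

163000 W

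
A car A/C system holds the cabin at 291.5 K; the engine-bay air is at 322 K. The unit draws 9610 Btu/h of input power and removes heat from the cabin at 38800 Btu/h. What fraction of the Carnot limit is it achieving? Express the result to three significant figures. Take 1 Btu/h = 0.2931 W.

COP_actual = Q̇_C/Ẇ = 38800/9610 = 4.037.
The reservoir spacing is ΔT = 322 − 291.5 = 30.50 K.
COP_Carnot = T_C/ΔT = 291.50/30.50 = 9.557.
η_II = COP_actual/COP_Carnot = 4.037/9.557 = 0.4224.

0.422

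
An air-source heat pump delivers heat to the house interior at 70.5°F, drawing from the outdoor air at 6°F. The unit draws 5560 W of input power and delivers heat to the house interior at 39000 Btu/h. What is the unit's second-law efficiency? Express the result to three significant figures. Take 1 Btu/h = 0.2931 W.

0.250

Converting, Q̇_H = 39000 Btu/h = 11430 W, so COP_actual = Q̇_H/Ẇ = 11430/5560 = 2.056.
In absolute terms T_C = 258.71 K and T_H = 294.54 K, so ΔT = 35.83 K.
COP_Carnot = T_H/ΔT = 294.54/35.83 = 8.220.
η_II = COP_actual/COP_Carnot = 2.056/8.220 = 0.2501.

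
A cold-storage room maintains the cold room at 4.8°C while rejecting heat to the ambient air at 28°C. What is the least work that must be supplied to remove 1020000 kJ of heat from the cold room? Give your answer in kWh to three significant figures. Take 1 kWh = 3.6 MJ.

In absolute terms T_C = 277.95 K and T_H = 301.15 K, so ΔT = 23.20 K.
The reversible limit is COP_R = T_C/ΔT = 11.98, so W_min = Q_C/COP = Q_C·ΔT/T_C.
W_min = 1020000 × 23.20/277.95 = 85140 kJ = 23.65 kWh.

23.6 kWh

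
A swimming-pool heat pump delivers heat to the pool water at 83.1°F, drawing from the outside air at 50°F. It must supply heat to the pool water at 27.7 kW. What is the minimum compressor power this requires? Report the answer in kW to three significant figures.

1.69 kW

In absolute terms T_C = 283.15 K and T_H = 301.54 K, so ΔT = 18.39 K.
COP_Carnot = T_H/ΔT = 301.54/18.39 = 16.40.
Ẇ_min = Q̇/COP_Carnot = 27.70/16.40 = 1.689 kW.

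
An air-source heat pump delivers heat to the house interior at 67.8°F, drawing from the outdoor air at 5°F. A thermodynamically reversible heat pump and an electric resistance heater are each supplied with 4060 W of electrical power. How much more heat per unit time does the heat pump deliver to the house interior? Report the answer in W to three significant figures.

In absolute terms T_C = 258.15 K and T_H = 293.04 K, so ΔT = 34.89 K.
COP_Carnot = T_H/ΔT = 293.04/34.89 = 8.399.
The heat pump delivers Q̇_H = COP × Ẇ = 34100 W; the resistance heater delivers Ẇ = 4060 W.
Extra = (COP − 1)·Ẇ = 30040 W.

30000 W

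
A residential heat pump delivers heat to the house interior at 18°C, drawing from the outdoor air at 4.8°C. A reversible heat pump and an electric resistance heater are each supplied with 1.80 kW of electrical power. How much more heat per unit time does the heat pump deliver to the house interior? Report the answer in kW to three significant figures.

37.9 kW

In absolute terms T_C = 277.95 K and T_H = 291.15 K, so ΔT = 13.20 K.
COP_Carnot = T_H/ΔT = 291.15/13.20 = 22.06.
The heat pump delivers Q̇_H = COP × Ẇ = 39.70 kW; the resistance heater delivers Ẇ = 1.800 kW.
Extra = (COP − 1)·Ẇ = 37.90 kW.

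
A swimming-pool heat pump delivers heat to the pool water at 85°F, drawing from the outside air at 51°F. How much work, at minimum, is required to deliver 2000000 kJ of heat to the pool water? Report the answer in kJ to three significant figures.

In absolute terms T_C = 283.71 K and T_H = 302.59 K, so ΔT = 18.89 K.
The reversible limit is COP_HP = T_H/ΔT = 16.02, so W_min = Q_H/COP = Q_H·ΔT/T_H.
W_min = 2000000 × 18.89/302.59 = 124800 kJ.

125000 kJ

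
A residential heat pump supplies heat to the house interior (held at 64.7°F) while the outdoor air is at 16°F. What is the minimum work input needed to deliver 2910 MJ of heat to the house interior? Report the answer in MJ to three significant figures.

270 MJ

In absolute terms T_C = 264.26 K and T_H = 291.32 K, so ΔT = 27.06 K.
The reversible limit is COP_HP = T_H/ΔT = 10.77, so W_min = Q_H/COP = Q_H·ΔT/T_H.
W_min = 2910 × 27.06/291.32 = 270.3 MJ.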